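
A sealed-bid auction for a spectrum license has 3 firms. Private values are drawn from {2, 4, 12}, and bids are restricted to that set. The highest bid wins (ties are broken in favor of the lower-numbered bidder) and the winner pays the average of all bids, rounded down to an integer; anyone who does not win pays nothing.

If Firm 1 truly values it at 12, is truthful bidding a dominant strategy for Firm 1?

Consider the case where Firm 2 bids 2 and Firm 3 bids 2.
Truthful bid 12: wins, pays 5, utility 12 - 5 = 7.
Bid 2 instead: wins, pays 2, utility 12 - 2 = 10.
Since 10 > 7, bidding 2 is strictly better here, so truthful bidding is not dominant.

No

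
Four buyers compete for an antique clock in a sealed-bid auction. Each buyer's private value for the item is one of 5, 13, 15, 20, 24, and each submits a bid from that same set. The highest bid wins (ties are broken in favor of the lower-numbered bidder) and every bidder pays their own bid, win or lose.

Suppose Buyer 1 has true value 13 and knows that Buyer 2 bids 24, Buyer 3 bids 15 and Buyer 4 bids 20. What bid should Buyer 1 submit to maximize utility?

5

Bid 5: loses but pays 5, utility -5.
Bid 13: loses but pays 13, utility -13.
Bid 15: loses but pays 15, utility -15.
Bid 20: loses but pays 20, utility -20.
Bid 24: wins, pays 24, utility 13 - 24 = -11.
The best choice is 5 with utility -5.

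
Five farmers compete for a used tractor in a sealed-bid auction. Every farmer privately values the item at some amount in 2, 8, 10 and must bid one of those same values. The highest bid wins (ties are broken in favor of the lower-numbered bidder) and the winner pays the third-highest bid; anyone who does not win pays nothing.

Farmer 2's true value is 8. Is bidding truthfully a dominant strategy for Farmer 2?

Consider the case where Farmer 1 bids 2, Farmer 3 bids 2, Farmer 4 bids 2 and Farmer 5 bids 10.
Truthful bid 8: loses, pays 0, utility 0.
Bid 10 instead: wins, pays 2, utility 8 - 2 = 6.
Since 6 > 0, bidding 10 is strictly better here, so truthful bidding is not dominant.

No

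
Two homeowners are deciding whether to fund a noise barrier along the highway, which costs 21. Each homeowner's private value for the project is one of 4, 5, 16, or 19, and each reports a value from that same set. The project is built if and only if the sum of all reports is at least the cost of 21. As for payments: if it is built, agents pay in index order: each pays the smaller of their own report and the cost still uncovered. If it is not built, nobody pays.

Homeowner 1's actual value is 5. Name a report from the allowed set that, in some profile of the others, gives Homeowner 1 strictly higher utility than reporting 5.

Suppose Homeowner 2 reports 19.
Report 5: project built, pays 5, utility 5 - 5 = 0.
Report 4: project built, pays 4, utility 5 - 4 = 1.
So reporting 4 beats truth here (1 > 0).

4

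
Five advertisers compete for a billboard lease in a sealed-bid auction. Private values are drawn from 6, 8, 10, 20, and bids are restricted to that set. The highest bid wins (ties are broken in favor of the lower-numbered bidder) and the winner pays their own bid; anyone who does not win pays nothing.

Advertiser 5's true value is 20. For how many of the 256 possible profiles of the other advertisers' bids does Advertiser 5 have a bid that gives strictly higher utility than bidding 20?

16

Others bid (6, 6, 6, 6): truth gives 0; bid 8 gives 12 > 0. Violating.
Others bid (6, 6, 6, 8): truth gives 0; bid 10 gives 10 > 0. Violating.
Others bid (6, 6, 8, 6): truth gives 0; bid 10 gives 10 > 0. Violating.
Others bid (6, 6, 8, 8): truth gives 0; bid 10 gives 10 > 0. Violating.
Others bid (6, 6, 6, 10): truth gives 0; no alternative beats it.
Others bid (6, 6, 6, 20): truth gives 0; no alternative beats it.
(Checking all 256 profiles: 16 have a profitable deviation, 240 do not.)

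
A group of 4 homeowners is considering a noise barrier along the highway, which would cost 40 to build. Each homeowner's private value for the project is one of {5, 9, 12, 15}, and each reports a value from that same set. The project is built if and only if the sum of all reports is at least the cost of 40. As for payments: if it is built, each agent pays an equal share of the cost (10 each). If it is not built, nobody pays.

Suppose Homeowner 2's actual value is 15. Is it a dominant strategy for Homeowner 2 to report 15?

Yes

Check each profile of the others' reports and compare truth against every alternative report.
Others report (5, 5, 15): truth gives 5, best alternative gives 0.
Others report (5, 9, 12): truth gives 5, best alternative gives 0.
Others report (5, 12, 9): truth gives 5, best alternative gives 0.
Others report (5, 15, 5): truth gives 5, best alternative gives 0.
Others report (9, 5, 12): truth gives 5, best alternative gives 0.
Others report (9, 9, 9): truth gives 5, best alternative gives 0.
(Remaining 58 profiles checked similarly; truth is weakly best in each.)
In every case the truthful report is at least as good as any alternative, so it is a dominant strategy.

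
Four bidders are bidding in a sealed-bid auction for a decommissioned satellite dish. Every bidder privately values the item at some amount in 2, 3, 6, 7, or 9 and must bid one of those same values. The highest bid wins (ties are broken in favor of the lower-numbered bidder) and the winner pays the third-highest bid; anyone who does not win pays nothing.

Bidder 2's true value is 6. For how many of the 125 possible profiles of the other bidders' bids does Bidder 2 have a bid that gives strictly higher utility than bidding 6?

24

Others bid (2, 2, 7): truth gives 0; bid 7 gives 4 > 0. Violating.
Others bid (2, 2, 9): truth gives 0; bid 9 gives 4 > 0. Violating.
Others bid (2, 3, 7): truth gives 0; bid 7 gives 3 > 0. Violating.
Others bid (2, 3, 9): truth gives 0; bid 9 gives 3 > 0. Violating.
Others bid (2, 2, 2): truth gives 4; no alternative beats it.
Others bid (2, 2, 3): truth gives 4; no alternative beats it.
(Checking all 125 profiles: 24 have a profitable deviation, 101 do not.)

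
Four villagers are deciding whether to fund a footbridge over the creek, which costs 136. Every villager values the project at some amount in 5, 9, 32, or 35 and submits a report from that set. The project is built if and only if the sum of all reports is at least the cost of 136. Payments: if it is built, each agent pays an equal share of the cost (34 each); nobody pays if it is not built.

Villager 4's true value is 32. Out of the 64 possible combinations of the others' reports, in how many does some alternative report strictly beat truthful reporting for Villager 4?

1

Others report (35, 35, 35): truth gives -2; report 5 gives 0 > -2. Violating.
Others report (5, 5, 5): truth gives 0; no alternative beats it.
Others report (5, 5, 9): truth gives 0; no alternative beats it.
(Checking all 64 profiles: 1 has a profitable deviation, 63 do not.)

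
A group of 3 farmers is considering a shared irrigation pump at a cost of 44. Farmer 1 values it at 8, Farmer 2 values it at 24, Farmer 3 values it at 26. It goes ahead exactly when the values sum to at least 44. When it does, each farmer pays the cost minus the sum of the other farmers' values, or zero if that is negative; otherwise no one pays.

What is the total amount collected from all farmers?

Total value 58 ≥ cost 44, so it is built.
Farmer 1: others sum to 50; max(0, 44 - 50) = 0.
Farmer 2: others sum to 34; max(0, 44 - 34) = 10.
Farmer 3: others sum to 32; max(0, 44 - 32) = 12.
Total collected = 0 + 10 + 12 = 22.

22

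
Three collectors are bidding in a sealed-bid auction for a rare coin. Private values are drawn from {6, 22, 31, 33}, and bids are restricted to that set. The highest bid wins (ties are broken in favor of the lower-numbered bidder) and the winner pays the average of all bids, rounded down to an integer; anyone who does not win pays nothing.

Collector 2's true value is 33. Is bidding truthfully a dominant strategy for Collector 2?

Consider the case where Collector 1 bids 6 and Collector 3 bids 6.
Truthful bid 33: wins, pays 15, utility 33 - 15 = 18.
Bid 22 instead: wins, pays 11, utility 33 - 11 = 22.
Since 22 > 18, bidding 22 is strictly better here, so truthful bidding is not dominant.

No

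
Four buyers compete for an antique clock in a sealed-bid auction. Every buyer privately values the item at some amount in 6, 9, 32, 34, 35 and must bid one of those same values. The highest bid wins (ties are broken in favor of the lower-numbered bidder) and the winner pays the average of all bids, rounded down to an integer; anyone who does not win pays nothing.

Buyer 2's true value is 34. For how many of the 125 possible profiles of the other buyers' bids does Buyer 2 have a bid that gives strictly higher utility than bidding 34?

Others bid (6, 6, 6): truth gives 21; bid 9 gives 28 > 21. Violating.
Others bid (6, 6, 9): truth gives 21; bid 9 gives 27 > 21. Violating.
Others bid (6, 6, 35): truth gives 0; bid 35 gives 14 > 0. Violating.
Others bid (6, 9, 6): truth gives 21; bid 9 gives 27 > 21. Violating.
Others bid (6, 6, 32): truth gives 15; no alternative beats it.
Others bid (6, 6, 34): truth gives 14; no alternative beats it.
(Checking all 125 profiles: 55 have a profitable deviation, 70 do not.)

55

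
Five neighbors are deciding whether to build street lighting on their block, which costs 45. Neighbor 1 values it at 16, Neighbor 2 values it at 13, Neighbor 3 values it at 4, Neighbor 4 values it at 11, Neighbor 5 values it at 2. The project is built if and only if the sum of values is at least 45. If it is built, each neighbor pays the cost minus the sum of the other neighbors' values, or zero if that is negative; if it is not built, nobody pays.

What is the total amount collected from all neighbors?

41

Total value 46 ≥ cost 45, so it is built.
Neighbor 1: others sum to 30; max(0, 45 - 30) = 15.
Neighbor 2: others sum to 33; max(0, 45 - 33) = 12.
Neighbor 3: others sum to 42; max(0, 45 - 42) = 3.
Neighbor 4: others sum to 35; max(0, 45 - 35) = 10.
Neighbor 5: others sum to 44; max(0, 45 - 44) = 1.
Total collected = 15 + 12 + 3 + 10 + 1 = 41.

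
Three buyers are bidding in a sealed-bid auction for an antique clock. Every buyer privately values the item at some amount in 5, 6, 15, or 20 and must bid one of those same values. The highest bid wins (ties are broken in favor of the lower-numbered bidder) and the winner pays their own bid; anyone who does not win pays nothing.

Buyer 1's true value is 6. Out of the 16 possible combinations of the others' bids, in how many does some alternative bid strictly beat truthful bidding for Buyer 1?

Others bid (5, 5): truth gives 0; bid 5 gives 1 > 0. Violating.
Others bid (5, 6): truth gives 0; no alternative beats it.
Others bid (5, 15): truth gives 0; no alternative beats it.
(Checking all 16 profiles: 1 has a profitable deviation, 15 do not.)

1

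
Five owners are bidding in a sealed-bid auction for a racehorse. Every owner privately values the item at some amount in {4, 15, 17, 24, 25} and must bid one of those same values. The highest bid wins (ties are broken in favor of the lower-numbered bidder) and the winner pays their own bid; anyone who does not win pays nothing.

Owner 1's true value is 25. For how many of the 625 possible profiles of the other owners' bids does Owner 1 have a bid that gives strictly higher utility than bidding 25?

256

Others bid (4, 4, 4, 4): truth gives 0; bid 4 gives 21 > 0. Violating.
Others bid (4, 4, 4, 15): truth gives 0; bid 15 gives 10 > 0. Violating.
Others bid (4, 4, 4, 17): truth gives 0; bid 17 gives 8 > 0. Violating.
Others bid (4, 4, 4, 24): truth gives 0; bid 24 gives 1 > 0. Violating.
Others bid (4, 4, 4, 25): truth gives 0; no alternative beats it.
Others bid (4, 4, 15, 25): truth gives 0; no alternative beats it.
(Checking all 625 profiles: 256 have a profitable deviation, 369 do not.)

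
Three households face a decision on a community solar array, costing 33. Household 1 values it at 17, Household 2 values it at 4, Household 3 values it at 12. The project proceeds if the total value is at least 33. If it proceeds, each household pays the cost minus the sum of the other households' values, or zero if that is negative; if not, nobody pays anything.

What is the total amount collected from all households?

Total value 33 ≥ cost 33, so it is built.
Household 1: others sum to 16; max(0, 33 - 16) = 17.
Household 2: others sum to 29; max(0, 33 - 29) = 4.
Household 3: others sum to 21; max(0, 33 - 21) = 12.
Total collected = 17 + 4 + 12 = 33.

33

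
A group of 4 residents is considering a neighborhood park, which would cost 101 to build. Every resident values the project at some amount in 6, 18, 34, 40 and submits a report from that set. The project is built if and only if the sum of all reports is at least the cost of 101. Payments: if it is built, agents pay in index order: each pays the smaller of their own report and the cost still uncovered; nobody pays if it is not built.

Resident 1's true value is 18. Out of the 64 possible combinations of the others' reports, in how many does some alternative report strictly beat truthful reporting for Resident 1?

11

Others report (18, 40, 40): truth gives 0; report 6 gives 12 > 0. Violating.
Others report (34, 34, 34): truth gives 0; report 6 gives 12 > 0. Violating.
Others report (34, 34, 40): truth gives 0; report 6 gives 12 > 0. Violating.
Others report (34, 40, 34): truth gives 0; report 6 gives 12 > 0. Violating.
Others report (6, 6, 6): truth gives 0; no alternative beats it.
Others report (6, 6, 18): truth gives 0; no alternative beats it.
(Checking all 64 profiles: 11 have a profitable deviation, 53 do not.)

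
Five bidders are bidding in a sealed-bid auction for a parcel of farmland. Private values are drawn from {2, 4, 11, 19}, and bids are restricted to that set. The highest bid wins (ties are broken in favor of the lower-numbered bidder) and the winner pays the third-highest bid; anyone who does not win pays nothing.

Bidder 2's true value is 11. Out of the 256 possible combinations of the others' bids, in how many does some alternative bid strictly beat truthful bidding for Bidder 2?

Others bid (2, 2, 2, 19): truth gives 0; bid 19 gives 9 > 0. Violating.
Others bid (2, 2, 4, 19): truth gives 0; bid 19 gives 7 > 0. Violating.
Others bid (2, 2, 19, 2): truth gives 0; bid 19 gives 9 > 0. Violating.
Others bid (2, 2, 19, 4): truth gives 0; bid 19 gives 7 > 0. Violating.
Others bid (2, 2, 2, 2): truth gives 9; no alternative beats it.
Others bid (2, 2, 2, 4): truth gives 9; no alternative beats it.
(Checking all 256 profiles: 32 have a profitable deviation, 224 do not.)

32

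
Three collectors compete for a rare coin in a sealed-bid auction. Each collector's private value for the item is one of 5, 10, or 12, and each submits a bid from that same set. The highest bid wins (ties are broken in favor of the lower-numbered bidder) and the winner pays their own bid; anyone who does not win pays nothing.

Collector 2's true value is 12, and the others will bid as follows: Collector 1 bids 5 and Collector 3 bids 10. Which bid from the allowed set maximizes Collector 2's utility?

Bid 5: loses, pays 0, utility 0.
Bid 10: wins, pays 10, utility 12 - 10 = 2.
Bid 12: wins, pays 12, utility 12 - 12 = 0.
The best choice is 10 with utility 2.

10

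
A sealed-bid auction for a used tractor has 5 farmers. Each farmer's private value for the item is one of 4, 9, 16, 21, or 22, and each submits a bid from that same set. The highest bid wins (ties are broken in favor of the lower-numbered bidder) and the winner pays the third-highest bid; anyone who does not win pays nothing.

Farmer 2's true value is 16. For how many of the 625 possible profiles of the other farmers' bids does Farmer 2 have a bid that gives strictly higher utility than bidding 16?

Others bid (4, 4, 4, 21): truth gives 0; bid 21 gives 12 > 0. Violating.
Others bid (4, 4, 4, 22): truth gives 0; bid 22 gives 12 > 0. Violating.
Others bid (4, 4, 9, 21): truth gives 0; bid 21 gives 7 > 0. Violating.
Others bid (4, 4, 9, 22): truth gives 0; bid 22 gives 7 > 0. Violating.
Others bid (4, 4, 4, 4): truth gives 12; no alternative beats it.
Others bid (4, 4, 4, 9): truth gives 12; no alternative beats it.
(Checking all 625 profiles: 64 have a profitable deviation, 561 do not.)

64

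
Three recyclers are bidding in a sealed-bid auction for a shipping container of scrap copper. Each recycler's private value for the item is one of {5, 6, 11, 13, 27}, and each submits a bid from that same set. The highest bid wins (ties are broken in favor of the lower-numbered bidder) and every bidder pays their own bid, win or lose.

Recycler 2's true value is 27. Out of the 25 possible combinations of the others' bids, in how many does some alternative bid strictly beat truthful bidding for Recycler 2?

Others bid (5, 5): truth gives 0; bid 6 gives 21 > 0. Violating.
Others bid (5, 6): truth gives 0; bid 6 gives 21 > 0. Violating.
Others bid (5, 11): truth gives 0; bid 11 gives 16 > 0. Violating.
Others bid (5, 13): truth gives 0; bid 13 gives 14 > 0. Violating.
Others bid (5, 27): truth gives 0; no alternative beats it.
Others bid (6, 27): truth gives 0; no alternative beats it.
(Checking all 25 profiles: 17 have a profitable deviation, 8 do not.)

17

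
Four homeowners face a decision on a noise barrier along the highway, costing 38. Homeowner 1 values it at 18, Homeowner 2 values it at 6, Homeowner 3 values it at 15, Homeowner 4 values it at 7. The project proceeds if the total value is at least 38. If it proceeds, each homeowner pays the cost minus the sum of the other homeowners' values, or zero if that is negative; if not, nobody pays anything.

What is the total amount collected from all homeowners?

17

Total value 46 ≥ cost 38, so it is built.
Homeowner 1: others sum to 28; max(0, 38 - 28) = 10.
Homeowner 2: others sum to 40; max(0, 38 - 40) = 0.
Homeowner 3: others sum to 31; max(0, 38 - 31) = 7.
Homeowner 4: others sum to 39; max(0, 38 - 39) = 0.
Total collected = 10 + 0 + 7 + 0 = 17.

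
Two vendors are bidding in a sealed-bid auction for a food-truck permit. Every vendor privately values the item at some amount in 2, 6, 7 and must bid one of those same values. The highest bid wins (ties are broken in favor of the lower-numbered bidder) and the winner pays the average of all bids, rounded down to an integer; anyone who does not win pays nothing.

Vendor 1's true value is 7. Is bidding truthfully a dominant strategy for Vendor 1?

Consider the case where Vendor 2 bids 2.
Truthful bid 7: wins, pays 4, utility 7 - 4 = 3.
Bid 2 instead: wins, pays 2, utility 7 - 2 = 5.
Since 5 > 3, bidding 2 is strictly better here, so truthful bidding is not dominant.

No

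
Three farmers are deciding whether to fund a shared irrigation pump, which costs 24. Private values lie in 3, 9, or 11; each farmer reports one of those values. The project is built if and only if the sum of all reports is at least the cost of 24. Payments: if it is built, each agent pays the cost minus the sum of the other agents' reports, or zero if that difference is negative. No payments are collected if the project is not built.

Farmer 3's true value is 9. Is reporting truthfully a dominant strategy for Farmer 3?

Check each profile of the others' reports and compare truth against every alternative report.
Others report (11, 11): truth gives 7, best alternative gives 7.
Others report (9, 11): truth gives 5, best alternative gives 5.
Others report (11, 9): truth gives 5, best alternative gives 5.
Others report (9, 9): truth gives 3, best alternative gives 3.
Others report (3, 3): truth gives 0, best alternative gives 0.
Others report (3, 9): truth gives 0, best alternative gives 0.
(Remaining 3 profiles checked similarly; truth is weakly best in each.)
In every case the truthful report is at least as good as any alternative, so it is a dominant strategy.

Yes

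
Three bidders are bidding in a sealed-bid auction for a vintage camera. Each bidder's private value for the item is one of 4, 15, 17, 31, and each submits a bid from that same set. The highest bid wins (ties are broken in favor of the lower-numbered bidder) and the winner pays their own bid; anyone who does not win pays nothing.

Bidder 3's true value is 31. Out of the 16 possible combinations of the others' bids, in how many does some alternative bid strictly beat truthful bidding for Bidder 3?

Others bid (4, 4): truth gives 0; bid 15 gives 16 > 0. Violating.
Others bid (4, 15): truth gives 0; bid 17 gives 14 > 0. Violating.
Others bid (15, 4): truth gives 0; bid 17 gives 14 > 0. Violating.
Others bid (15, 15): truth gives 0; bid 17 gives 14 > 0. Violating.
Others bid (4, 17): truth gives 0; no alternative beats it.
Others bid (4, 31): truth gives 0; no alternative beats it.
(Checking all 16 profiles: 4 have a profitable deviation, 12 do not.)

4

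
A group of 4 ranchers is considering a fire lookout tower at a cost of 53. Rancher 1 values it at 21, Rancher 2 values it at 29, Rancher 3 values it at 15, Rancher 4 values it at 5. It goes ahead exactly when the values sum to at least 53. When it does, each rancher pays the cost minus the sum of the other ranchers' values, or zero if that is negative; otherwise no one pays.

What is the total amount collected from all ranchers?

Total value 70 ≥ cost 53, so it is built.
Rancher 1: others sum to 49; max(0, 53 - 49) = 4.
Rancher 2: others sum to 41; max(0, 53 - 41) = 12.
Rancher 3: others sum to 55; max(0, 53 - 55) = 0.
Rancher 4: others sum to 65; max(0, 53 - 65) = 0.
Total collected = 4 + 12 + 0 + 0 = 16.

16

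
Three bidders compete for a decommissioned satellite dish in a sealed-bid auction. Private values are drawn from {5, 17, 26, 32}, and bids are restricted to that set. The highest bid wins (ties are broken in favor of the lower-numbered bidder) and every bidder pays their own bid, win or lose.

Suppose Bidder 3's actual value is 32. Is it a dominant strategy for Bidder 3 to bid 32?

Consider the case where Bidder 1 bids 5 and Bidder 2 bids 5.
Truthful bid 32: wins, pays 32, utility 32 - 32 = 0.
Bid 17 instead: wins, pays 17, utility 32 - 17 = 15.
Since 15 > 0, bidding 17 is strictly better here, so truthful bidding is not dominant.

No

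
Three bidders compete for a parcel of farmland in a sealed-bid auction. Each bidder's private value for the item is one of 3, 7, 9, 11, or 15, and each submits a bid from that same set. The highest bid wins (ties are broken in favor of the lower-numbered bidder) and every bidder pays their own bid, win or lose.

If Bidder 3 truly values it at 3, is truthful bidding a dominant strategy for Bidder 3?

Check each profile of the others' bids and compare truth against every alternative bid.
Others bid (3, 9): truth gives -3, best alternative gives -7.
Others bid (3, 11): truth gives -3, best alternative gives -7.
Others bid (3, 15): truth gives -3, best alternative gives -7.
Others bid (7, 9): truth gives -3, best alternative gives -7.
Others bid (7, 11): truth gives -3, best alternative gives -7.
Others bid (7, 15): truth gives -3, best alternative gives -7.
(Remaining 19 profiles checked similarly; truth is weakly best in each.)
In every case the truthful bid is at least as good as any alternative, so it is a dominant strategy.

Yes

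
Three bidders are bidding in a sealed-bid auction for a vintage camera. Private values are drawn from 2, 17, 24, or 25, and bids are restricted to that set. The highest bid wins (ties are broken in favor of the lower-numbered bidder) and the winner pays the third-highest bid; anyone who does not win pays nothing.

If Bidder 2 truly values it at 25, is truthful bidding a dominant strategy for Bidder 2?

Yes

Check each profile of the others' bids and compare truth against every alternative bid.
Others bid (2, 25): truth gives 23, best alternative gives 0.
Others bid (24, 2): truth gives 23, best alternative gives 0.
Others bid (17, 25): truth gives 8, best alternative gives 0.
Others bid (24, 17): truth gives 8, best alternative gives 0.
Others bid (24, 24): truth gives 1, best alternative gives 0.
Others bid (24, 25): truth gives 1, best alternative gives 0.
(Remaining 10 profiles checked similarly; truth is weakly best in each.)
In every case the truthful bid is at least as good as any alternative, so it is a dominant strategy.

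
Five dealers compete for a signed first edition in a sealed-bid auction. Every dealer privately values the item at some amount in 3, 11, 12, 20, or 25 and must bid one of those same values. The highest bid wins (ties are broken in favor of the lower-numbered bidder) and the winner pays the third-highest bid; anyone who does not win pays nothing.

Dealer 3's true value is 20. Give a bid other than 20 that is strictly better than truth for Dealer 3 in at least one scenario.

25

Suppose Dealer 1 bids 3, Dealer 2 bids 3, Dealer 4 bids 3 and Dealer 5 bids 25.
Bid 20: loses, pays 0, utility 0.
Bid 25: wins, pays 3, utility 20 - 3 = 17.
So bidding 25 beats truth here (17 > 0).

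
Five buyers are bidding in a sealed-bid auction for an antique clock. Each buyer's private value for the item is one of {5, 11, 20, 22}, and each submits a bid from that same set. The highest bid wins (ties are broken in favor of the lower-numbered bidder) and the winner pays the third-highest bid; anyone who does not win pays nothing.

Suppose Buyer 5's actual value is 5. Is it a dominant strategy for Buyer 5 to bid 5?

Yes

Check each profile of the others' bids and compare truth against every alternative bid.
Others bid (5, 5, 5, 5): truth gives 0, best alternative gives 0.
Others bid (5, 5, 5, 11): truth gives 0, best alternative gives 0.
Others bid (5, 5, 5, 20): truth gives 0, best alternative gives 0.
Others bid (5, 5, 5, 22): truth gives 0, best alternative gives 0.
Others bid (5, 5, 11, 5): truth gives 0, best alternative gives 0.
Others bid (5, 5, 11, 11): truth gives 0, best alternative gives 0.
(Remaining 250 profiles checked similarly; truth is weakly best in each.)
In every case the truthful bid is at least as good as any alternative, so it is a dominant strategy.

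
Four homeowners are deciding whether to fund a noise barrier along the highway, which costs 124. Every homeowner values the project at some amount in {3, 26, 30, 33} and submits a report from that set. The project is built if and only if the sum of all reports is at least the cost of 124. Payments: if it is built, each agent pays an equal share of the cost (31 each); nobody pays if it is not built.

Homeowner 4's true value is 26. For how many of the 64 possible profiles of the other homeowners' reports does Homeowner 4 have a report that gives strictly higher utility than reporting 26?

1

Others report (33, 33, 33): truth gives -5; report 3 gives 0 > -5. Violating.
Others report (3, 3, 3): truth gives 0; no alternative beats it.
Others report (3, 3, 26): truth gives 0; no alternative beats it.
(Checking all 64 profiles: 1 has a profitable deviation, 63 do not.)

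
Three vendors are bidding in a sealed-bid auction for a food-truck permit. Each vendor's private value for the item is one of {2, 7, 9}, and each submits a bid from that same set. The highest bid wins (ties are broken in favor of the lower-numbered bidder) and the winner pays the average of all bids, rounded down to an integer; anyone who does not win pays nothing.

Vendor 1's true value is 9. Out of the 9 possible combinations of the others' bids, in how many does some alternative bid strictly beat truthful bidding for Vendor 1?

3

Others bid (2, 2): truth gives 5; bid 2 gives 7 > 5. Violating.
Others bid (2, 7): truth gives 3; bid 7 gives 4 > 3. Violating.
Others bid (7, 2): truth gives 3; bid 7 gives 4 > 3. Violating.
Others bid (2, 9): truth gives 3; no alternative beats it.
Others bid (7, 7): truth gives 2; no alternative beats it.
(Checking all 9 profiles: 3 have a profitable deviation, 6 do not.)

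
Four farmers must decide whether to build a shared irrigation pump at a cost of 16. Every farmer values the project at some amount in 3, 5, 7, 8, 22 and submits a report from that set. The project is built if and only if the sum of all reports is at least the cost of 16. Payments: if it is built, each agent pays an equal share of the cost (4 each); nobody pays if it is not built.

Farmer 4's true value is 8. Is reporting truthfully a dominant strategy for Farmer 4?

Check each profile of the others' reports and compare truth against every alternative report.
Others report (3, 3, 3): truth gives 4, best alternative gives 4.
Others report (3, 3, 5): truth gives 4, best alternative gives 4.
Others report (3, 3, 7): truth gives 4, best alternative gives 4.
Others report (3, 3, 8): truth gives 4, best alternative gives 4.
Others report (3, 3, 22): truth gives 4, best alternative gives 4.
Others report (3, 5, 3): truth gives 4, best alternative gives 4.
(Remaining 119 profiles checked similarly; truth is weakly best in each.)
In every case the truthful report is at least as good as any alternative, so it is a dominant strategy.

Yes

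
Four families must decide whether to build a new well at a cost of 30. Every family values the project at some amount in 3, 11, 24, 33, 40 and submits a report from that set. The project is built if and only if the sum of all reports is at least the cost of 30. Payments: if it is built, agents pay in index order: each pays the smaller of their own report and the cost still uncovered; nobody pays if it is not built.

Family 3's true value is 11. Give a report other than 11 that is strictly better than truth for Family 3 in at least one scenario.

Suppose Family 1 reports 3, Family 2 reports 3 and Family 4 reports 24.
Report 11: project built, pays 11, utility 11 - 11 = 0.
Report 3: project built, pays 3, utility 11 - 3 = 8.
So reporting 3 beats truth here (8 > 0).

3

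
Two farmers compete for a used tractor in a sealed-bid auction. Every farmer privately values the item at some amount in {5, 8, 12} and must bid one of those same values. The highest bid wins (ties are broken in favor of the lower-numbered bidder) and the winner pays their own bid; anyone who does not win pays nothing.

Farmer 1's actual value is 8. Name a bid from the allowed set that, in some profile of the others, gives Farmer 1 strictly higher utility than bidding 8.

Suppose Farmer 2 bids 5.
Bid 8: wins, pays 8, utility 8 - 8 = 0.
Bid 5: wins, pays 5, utility 8 - 5 = 3.
So bidding 5 beats truth here (3 > 0).

5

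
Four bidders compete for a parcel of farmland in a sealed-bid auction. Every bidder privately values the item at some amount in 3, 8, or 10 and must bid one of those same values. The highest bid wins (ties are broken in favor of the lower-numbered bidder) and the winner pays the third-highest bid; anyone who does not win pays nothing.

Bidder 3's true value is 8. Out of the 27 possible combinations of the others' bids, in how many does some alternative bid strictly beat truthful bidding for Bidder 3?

3

Others bid (3, 3, 10): truth gives 0; bid 10 gives 5 > 0. Violating.
Others bid (3, 8, 3): truth gives 0; bid 10 gives 5 > 0. Violating.
Others bid (8, 3, 3): truth gives 0; bid 10 gives 5 > 0. Violating.
Others bid (3, 3, 3): truth gives 5; no alternative beats it.
Others bid (3, 3, 8): truth gives 5; no alternative beats it.
(Checking all 27 profiles: 3 have a profitable deviation, 24 do not.)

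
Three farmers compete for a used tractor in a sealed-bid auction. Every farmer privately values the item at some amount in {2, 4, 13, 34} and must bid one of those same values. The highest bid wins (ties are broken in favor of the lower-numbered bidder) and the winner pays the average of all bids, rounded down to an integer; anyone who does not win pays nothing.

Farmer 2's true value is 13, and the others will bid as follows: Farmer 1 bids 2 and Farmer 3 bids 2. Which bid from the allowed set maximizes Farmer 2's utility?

Bid 2: loses, pays 0, utility 0.
Bid 4: wins, pays 2, utility 13 - 2 = 11.
Bid 13: wins, pays 5, utility 13 - 5 = 8.
Bid 34: wins, pays 12, utility 13 - 12 = 1.
The best choice is 4 with utility 11.

4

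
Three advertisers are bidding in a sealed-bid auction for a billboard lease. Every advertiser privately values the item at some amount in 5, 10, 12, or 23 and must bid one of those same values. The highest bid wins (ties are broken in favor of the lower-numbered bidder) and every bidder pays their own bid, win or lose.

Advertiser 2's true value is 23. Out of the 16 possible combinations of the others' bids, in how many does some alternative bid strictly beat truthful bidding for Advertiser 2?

10

Others bid (5, 5): truth gives 0; bid 10 gives 13 > 0. Violating.
Others bid (5, 10): truth gives 0; bid 10 gives 13 > 0. Violating.
Others bid (5, 12): truth gives 0; bid 12 gives 11 > 0. Violating.
Others bid (10, 5): truth gives 0; bid 12 gives 11 > 0. Violating.
Others bid (5, 23): truth gives 0; no alternative beats it.
Others bid (10, 23): truth gives 0; no alternative beats it.
(Checking all 16 profiles: 10 have a profitable deviation, 6 do not.)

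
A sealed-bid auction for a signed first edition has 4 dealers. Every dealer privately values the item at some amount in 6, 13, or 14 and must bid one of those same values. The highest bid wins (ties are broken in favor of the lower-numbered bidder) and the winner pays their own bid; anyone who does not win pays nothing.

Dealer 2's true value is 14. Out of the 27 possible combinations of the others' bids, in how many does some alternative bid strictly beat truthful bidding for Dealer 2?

Others bid (6, 6, 6): truth gives 0; bid 13 gives 1 > 0. Violating.
Others bid (6, 6, 13): truth gives 0; bid 13 gives 1 > 0. Violating.
Others bid (6, 13, 6): truth gives 0; bid 13 gives 1 > 0. Violating.
Others bid (6, 13, 13): truth gives 0; bid 13 gives 1 > 0. Violating.
Others bid (6, 6, 14): truth gives 0; no alternative beats it.
Others bid (6, 13, 14): truth gives 0; no alternative beats it.
(Checking all 27 profiles: 4 have a profitable deviation, 23 do not.)

4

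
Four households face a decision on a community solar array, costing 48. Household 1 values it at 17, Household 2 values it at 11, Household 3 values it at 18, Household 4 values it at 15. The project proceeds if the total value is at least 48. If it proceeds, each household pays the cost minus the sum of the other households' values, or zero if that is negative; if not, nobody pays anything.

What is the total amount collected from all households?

Total value 61 ≥ cost 48, so it is built.
Household 1: others sum to 44; max(0, 48 - 44) = 4.
Household 2: others sum to 50; max(0, 48 - 50) = 0.
Household 3: others sum to 43; max(0, 48 - 43) = 5.
Household 4: others sum to 46; max(0, 48 - 46) = 2.
Total collected = 4 + 0 + 5 + 2 = 11.

11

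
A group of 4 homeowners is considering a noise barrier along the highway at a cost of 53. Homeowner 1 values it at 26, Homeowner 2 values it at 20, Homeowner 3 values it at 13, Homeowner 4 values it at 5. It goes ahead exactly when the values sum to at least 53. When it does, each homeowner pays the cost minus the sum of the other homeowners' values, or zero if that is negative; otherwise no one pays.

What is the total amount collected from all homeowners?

Total value 64 ≥ cost 53, so it is built.
Homeowner 1: others sum to 38; max(0, 53 - 38) = 15.
Homeowner 2: others sum to 44; max(0, 53 - 44) = 9.
Homeowner 3: others sum to 51; max(0, 53 - 51) = 2.
Homeowner 4: others sum to 59; max(0, 53 - 59) = 0.
Total collected = 15 + 9 + 2 + 0 = 26.

26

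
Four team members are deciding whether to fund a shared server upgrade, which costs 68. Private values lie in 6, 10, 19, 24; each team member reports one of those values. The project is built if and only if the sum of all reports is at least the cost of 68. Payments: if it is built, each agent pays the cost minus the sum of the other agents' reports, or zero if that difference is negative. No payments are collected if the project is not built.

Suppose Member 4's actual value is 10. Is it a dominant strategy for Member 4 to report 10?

Yes

Check each profile of the others' reports and compare truth against every alternative report.
Others report (24, 24, 24): truth gives 10, best alternative gives 10.
Others report (19, 24, 24): truth gives 9, best alternative gives 9.
Others report (24, 19, 24): truth gives 9, best alternative gives 9.
Others report (24, 24, 19): truth gives 9, best alternative gives 9.
Others report (19, 19, 24): truth gives 4, best alternative gives 4.
Others report (19, 24, 19): truth gives 4, best alternative gives 4.
(Remaining 58 profiles checked similarly; truth is weakly best in each.)
In every case the truthful report is at least as good as any alternative, so it is a dominant strategy.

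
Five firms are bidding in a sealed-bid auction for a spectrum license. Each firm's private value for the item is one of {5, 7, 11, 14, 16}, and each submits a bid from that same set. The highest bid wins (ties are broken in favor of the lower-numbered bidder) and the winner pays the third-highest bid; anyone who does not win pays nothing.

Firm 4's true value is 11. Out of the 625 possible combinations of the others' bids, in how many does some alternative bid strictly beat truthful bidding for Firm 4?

64

Others bid (5, 5, 5, 14): truth gives 0; bid 14 gives 6 > 0. Violating.
Others bid (5, 5, 5, 16): truth gives 0; bid 16 gives 6 > 0. Violating.
Others bid (5, 5, 7, 14): truth gives 0; bid 14 gives 4 > 0. Violating.
Others bid (5, 5, 7, 16): truth gives 0; bid 16 gives 4 > 0. Violating.
Others bid (5, 5, 5, 5): truth gives 6; no alternative beats it.
Others bid (5, 5, 5, 7): truth gives 6; no alternative beats it.
(Checking all 625 profiles: 64 have a profitable deviation, 561 do not.)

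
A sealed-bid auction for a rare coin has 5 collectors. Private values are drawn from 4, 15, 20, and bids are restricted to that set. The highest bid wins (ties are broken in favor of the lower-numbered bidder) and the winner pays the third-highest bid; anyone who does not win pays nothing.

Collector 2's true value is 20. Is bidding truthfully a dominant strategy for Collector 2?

Yes

Check each profile of the others' bids and compare truth against every alternative bid.
Others bid (4, 4, 4, 20): truth gives 16, best alternative gives 0.
Others bid (4, 4, 20, 4): truth gives 16, best alternative gives 0.
Others bid (4, 20, 4, 4): truth gives 16, best alternative gives 0.
Others bid (15, 4, 4, 4): truth gives 16, best alternative gives 0.
Others bid (4, 4, 15, 20): truth gives 5, best alternative gives 0.
Others bid (4, 4, 20, 15): truth gives 5, best alternative gives 0.
(Remaining 75 profiles checked similarly; truth is weakly best in each.)
In every case the truthful bid is at least as good as any alternative, so it is a dominant strategy.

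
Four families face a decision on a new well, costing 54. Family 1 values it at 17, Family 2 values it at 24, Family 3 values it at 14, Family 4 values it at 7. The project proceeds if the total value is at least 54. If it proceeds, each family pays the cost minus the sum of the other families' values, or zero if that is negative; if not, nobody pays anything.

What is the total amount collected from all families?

Total value 62 ≥ cost 54, so it is built.
Family 1: others sum to 45; max(0, 54 - 45) = 9.
Family 2: others sum to 38; max(0, 54 - 38) = 16.
Family 3: others sum to 48; max(0, 54 - 48) = 6.
Family 4: others sum to 55; max(0, 54 - 55) = 0.
Total collected = 9 + 16 + 6 + 0 = 31.

31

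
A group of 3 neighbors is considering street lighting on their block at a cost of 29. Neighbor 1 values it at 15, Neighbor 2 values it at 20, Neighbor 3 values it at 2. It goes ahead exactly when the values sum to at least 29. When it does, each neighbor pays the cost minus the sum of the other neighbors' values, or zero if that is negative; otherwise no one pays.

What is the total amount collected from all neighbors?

Total value 37 ≥ cost 29, so it is built.
Neighbor 1: others sum to 22; max(0, 29 - 22) = 7.
Neighbor 2: others sum to 17; max(0, 29 - 17) = 12.
Neighbor 3: others sum to 35; max(0, 29 - 35) = 0.
Total collected = 7 + 12 + 0 = 19.

19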